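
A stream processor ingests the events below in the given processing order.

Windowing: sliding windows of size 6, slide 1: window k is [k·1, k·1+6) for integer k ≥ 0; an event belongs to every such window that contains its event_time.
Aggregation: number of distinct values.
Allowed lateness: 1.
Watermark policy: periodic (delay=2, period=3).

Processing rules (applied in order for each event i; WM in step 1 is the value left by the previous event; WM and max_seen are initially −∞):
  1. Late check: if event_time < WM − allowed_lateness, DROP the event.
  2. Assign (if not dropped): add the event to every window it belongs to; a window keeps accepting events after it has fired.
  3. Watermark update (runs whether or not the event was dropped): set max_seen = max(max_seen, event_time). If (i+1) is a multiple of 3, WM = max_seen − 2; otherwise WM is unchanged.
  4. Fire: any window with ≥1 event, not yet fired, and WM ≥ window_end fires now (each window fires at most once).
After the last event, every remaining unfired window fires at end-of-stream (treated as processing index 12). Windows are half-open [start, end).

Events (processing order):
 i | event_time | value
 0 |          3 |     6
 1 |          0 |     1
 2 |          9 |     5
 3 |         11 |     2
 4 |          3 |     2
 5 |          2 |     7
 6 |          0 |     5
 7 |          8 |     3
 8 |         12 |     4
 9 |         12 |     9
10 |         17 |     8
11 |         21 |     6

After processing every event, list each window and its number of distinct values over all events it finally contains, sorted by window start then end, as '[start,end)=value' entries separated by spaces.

[0,6)=2 [1,7)=1 [2,8)=1 [3,9)=2 [4,10)=2 [5,11)=2 [6,12)=3 [7,13)=5 [8,14)=5 [9,15)=4 [10,16)=3 [11,17)=3 [12,18)=3 [13,19)=1 [14,20)=1 [15,21)=1 [16,22)=2 [17,23)=2 [18,24)=1 [19,25)=1 [20,26)=1 [21,27)=1

i=0 t=3 v=6: → [3,9),[2,8),[1,7),[0,6); WM=−∞
i=1 t=0 v=1: → [0,6); WM=−∞
i=2 t=9 v=5: → [9,15),[8,14),[7,13),[6,12),[5,11),[4,10); WM=7; [0,6) fires=2 [1,7) fires=1
i=3 t=11 v=2: → [11,17),[10,16),[9,15),[8,14),[7,13),[6,12); WM=7
i=4 t=3 v=2: DROP (t<7-1); WM=7
i=5 t=2 v=7: DROP (t<7-1); WM=9; [2,8) fires=1 [3,9) fires=1
i=6 t=0 v=5: DROP (t<9-1); WM=9
i=7 t=8 v=3: → [8,14),[7,13),[6,12),[5,11),[4,10),[3,9); WM=9
i=8 t=12 v=4: → [12,18),[11,17),[10,16),[9,15),[8,14),[7,13); WM=10; [4,10) fires=2
i=9 t=12 v=9: → [12,18),[11,17),[10,16),[9,15),[8,14),[7,13); WM=10
i=10 t=17 v=8: → [17,23),[16,22),[15,21),[14,20),[13,19),[12,18); WM=10
i=11 t=21 v=6: → [21,27),[20,26),[19,25),[18,24),[17,23),[16,22); WM=19; [5,11) fires=2 [6,12) fires=3 [7,13) fires=5 [8,14) fires=5 [9,15) fires=4 [10,16) fires=3 [11,17) fires=3 [12,18) fires=3 [13,19) fires=1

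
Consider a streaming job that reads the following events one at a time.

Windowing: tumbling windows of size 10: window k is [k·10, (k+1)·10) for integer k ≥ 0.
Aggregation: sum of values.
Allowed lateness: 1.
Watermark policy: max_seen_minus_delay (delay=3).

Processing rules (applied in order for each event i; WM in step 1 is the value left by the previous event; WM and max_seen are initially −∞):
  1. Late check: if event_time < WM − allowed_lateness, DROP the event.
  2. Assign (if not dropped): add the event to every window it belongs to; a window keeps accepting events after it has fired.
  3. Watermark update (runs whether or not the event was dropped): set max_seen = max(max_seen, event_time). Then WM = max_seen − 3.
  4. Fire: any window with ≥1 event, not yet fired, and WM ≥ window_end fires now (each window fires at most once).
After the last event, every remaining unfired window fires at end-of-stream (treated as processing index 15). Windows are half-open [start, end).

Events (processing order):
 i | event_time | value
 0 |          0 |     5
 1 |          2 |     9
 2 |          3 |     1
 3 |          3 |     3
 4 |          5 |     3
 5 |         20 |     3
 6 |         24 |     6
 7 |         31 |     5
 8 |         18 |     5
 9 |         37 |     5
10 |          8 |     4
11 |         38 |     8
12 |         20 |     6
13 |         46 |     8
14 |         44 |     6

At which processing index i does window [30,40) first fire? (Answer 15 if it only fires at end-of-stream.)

i=0 t=0 v=5: → [0,10); WM=-3
i=1 t=2 v=9: → [0,10); WM=-1
i=2 t=3 v=1: → [0,10); WM=0
i=3 t=3 v=3: → [0,10); WM=0
i=4 t=5 v=3: → [0,10); WM=2
i=5 t=20 v=3: → [20,30); WM=17; [0,10) fires=21
i=6 t=24 v=6: → [20,30); WM=21
i=7 t=31 v=5: → [30,40); WM=28
i=8 t=18 v=5: DROP (t<28-1); WM=28
i=9 t=37 v=5: → [30,40); WM=34; [20,30) fires=9
i=10 t=8 v=4: DROP (t<34-1); WM=34
i=11 t=38 v=8: → [30,40); WM=35
i=12 t=20 v=6: DROP (t<35-1); WM=35
i=13 t=46 v=8: → [40,50); WM=43; [30,40) fires=18
i=14 t=44 v=6: → [40,50); WM=43

13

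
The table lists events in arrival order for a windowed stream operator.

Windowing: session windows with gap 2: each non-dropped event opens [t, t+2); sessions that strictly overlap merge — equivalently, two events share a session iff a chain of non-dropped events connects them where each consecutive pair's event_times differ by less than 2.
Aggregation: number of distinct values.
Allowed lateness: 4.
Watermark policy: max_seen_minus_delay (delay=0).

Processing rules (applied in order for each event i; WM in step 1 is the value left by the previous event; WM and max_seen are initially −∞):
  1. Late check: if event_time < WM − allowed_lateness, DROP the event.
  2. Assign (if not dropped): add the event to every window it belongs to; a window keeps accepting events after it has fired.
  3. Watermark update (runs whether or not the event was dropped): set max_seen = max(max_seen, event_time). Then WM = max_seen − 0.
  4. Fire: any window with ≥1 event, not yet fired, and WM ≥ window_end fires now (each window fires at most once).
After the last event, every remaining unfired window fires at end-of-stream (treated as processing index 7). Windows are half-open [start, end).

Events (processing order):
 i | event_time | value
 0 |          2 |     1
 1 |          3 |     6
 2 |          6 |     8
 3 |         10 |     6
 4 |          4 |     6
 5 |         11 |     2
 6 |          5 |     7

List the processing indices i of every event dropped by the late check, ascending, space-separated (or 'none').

4 6

i=0 t=2 v=1: → [2,4); WM=2
i=1 t=3 v=6: → [2,5); WM=3
i=2 t=6 v=8: → [6,8); WM=6
i=3 t=10 v=6: → [10,12); WM=10
i=4 t=4 v=6: DROP (t<10-4); WM=10
i=5 t=11 v=2: → [10,13); WM=11
i=6 t=5 v=7: DROP (t<11-4); WM=11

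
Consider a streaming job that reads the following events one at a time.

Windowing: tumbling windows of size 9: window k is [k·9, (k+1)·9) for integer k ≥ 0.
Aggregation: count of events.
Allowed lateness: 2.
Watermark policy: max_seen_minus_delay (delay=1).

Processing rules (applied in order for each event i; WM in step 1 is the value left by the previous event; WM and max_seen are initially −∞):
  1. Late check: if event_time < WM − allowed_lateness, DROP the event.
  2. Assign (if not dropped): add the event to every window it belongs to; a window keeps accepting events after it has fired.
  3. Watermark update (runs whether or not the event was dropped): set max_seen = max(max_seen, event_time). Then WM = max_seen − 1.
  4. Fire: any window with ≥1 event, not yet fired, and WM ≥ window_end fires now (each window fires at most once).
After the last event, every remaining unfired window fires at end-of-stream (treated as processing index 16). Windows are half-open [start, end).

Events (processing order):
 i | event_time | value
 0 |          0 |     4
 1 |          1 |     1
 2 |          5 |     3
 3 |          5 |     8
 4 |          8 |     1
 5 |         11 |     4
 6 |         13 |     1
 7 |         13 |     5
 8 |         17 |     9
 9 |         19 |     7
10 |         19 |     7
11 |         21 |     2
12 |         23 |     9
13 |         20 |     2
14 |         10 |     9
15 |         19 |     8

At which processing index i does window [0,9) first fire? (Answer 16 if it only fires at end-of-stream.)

5

i=0 t=0 v=4: → [0,9); WM=-1
i=1 t=1 v=1: → [0,9); WM=0
i=2 t=5 v=3: → [0,9); WM=4
i=3 t=5 v=8: → [0,9); WM=4
i=4 t=8 v=1: → [0,9); WM=7
i=5 t=11 v=4: → [9,18); WM=10; [0,9) fires=5
i=6 t=13 v=1: → [9,18); WM=12
i=7 t=13 v=5: → [9,18); WM=12
i=8 t=17 v=9: → [9,18); WM=16
i=9 t=19 v=7: → [18,27); WM=18; [9,18) fires=4
i=10 t=19 v=7: → [18,27); WM=18
i=11 t=21 v=2: → [18,27); WM=20
i=12 t=23 v=9: → [18,27); WM=22
i=13 t=20 v=2: → [18,27); WM=22
i=14 t=10 v=9: DROP (t<22-2); WM=22
i=15 t=19 v=8: DROP (t<22-2); WM=22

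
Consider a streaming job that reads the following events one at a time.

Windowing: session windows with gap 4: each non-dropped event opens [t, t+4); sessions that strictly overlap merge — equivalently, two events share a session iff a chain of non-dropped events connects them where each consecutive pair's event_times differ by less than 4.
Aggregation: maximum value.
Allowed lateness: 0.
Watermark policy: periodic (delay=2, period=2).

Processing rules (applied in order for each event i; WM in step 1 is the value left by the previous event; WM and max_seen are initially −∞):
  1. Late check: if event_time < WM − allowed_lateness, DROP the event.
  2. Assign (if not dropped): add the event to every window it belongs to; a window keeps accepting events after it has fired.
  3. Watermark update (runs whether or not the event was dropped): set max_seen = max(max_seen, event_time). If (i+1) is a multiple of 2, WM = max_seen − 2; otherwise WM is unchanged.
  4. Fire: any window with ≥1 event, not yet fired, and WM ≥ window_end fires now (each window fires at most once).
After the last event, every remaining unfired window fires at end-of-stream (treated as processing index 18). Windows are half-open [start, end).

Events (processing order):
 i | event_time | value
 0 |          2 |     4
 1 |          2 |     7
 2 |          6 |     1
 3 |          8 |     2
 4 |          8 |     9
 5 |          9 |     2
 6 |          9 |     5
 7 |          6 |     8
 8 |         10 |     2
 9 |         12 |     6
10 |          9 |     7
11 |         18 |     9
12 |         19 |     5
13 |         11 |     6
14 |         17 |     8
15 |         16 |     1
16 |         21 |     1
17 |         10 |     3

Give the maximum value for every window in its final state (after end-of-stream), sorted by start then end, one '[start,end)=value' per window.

[2,6)=7 [6,16)=9 [17,25)=9

i=0 t=2 v=4: → [2,6); WM=−∞
i=1 t=2 v=7: → [2,6); WM=0
i=2 t=6 v=1: → [6,10); WM=0
i=3 t=8 v=2: → [6,12); WM=6
i=4 t=8 v=9: → [6,12); WM=6
i=5 t=9 v=2: → [6,13); WM=7
i=6 t=9 v=5: → [6,13); WM=7
i=7 t=6 v=8: DROP (t<7-0); WM=7
i=8 t=10 v=2: → [6,14); WM=7
i=9 t=12 v=6: → [6,16); WM=10
i=10 t=9 v=7: DROP (t<10-0); WM=10
i=11 t=18 v=9: → [18,22); WM=16
i=12 t=19 v=5: → [18,23); WM=16
i=13 t=11 v=6: DROP (t<16-0); WM=17
i=14 t=17 v=8: → [17,23); WM=17
i=15 t=16 v=1: DROP (t<17-0); WM=17
i=16 t=21 v=1: → [17,25); WM=17
i=17 t=10 v=3: DROP (t<17-0); WM=19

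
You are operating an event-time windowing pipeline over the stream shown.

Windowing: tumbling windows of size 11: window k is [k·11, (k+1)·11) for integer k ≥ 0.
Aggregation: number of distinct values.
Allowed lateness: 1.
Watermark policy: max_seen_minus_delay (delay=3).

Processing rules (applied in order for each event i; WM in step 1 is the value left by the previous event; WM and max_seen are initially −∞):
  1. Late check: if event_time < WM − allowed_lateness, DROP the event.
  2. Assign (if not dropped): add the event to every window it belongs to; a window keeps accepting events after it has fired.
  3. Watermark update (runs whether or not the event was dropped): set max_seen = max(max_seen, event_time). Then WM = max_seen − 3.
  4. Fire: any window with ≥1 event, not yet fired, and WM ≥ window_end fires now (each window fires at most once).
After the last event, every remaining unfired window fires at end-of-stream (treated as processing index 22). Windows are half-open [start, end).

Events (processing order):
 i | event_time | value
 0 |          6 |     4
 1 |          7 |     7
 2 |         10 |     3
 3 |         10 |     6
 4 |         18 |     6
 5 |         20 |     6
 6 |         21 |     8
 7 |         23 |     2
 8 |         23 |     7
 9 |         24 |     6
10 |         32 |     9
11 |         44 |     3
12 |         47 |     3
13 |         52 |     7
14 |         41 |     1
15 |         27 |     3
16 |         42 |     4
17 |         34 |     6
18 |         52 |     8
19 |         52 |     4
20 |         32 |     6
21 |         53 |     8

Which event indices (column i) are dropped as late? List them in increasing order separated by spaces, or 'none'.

i=0 t=6 v=4: → [0,11); WM=3
i=1 t=7 v=7: → [0,11); WM=4
i=2 t=10 v=3: → [0,11); WM=7
i=3 t=10 v=6: → [0,11); WM=7
i=4 t=18 v=6: → [11,22); WM=15; [0,11) fires=4
i=5 t=20 v=6: → [11,22); WM=17
i=6 t=21 v=8: → [11,22); WM=18
i=7 t=23 v=2: → [22,33); WM=20
i=8 t=23 v=7: → [22,33); WM=20
i=9 t=24 v=6: → [22,33); WM=21
i=10 t=32 v=9: → [22,33); WM=29; [11,22) fires=2
i=11 t=44 v=3: → [44,55); WM=41; [22,33) fires=4
i=12 t=47 v=3: → [44,55); WM=44
i=13 t=52 v=7: → [44,55); WM=49
i=14 t=41 v=1: DROP (t<49-1); WM=49
i=15 t=27 v=3: DROP (t<49-1); WM=49
i=16 t=42 v=4: DROP (t<49-1); WM=49
i=17 t=34 v=6: DROP (t<49-1); WM=49
i=18 t=52 v=8: → [44,55); WM=49
i=19 t=52 v=4: → [44,55); WM=49
i=20 t=32 v=6: DROP (t<49-1); WM=49
i=21 t=53 v=8: → [44,55); WM=50

14 15 16 17 20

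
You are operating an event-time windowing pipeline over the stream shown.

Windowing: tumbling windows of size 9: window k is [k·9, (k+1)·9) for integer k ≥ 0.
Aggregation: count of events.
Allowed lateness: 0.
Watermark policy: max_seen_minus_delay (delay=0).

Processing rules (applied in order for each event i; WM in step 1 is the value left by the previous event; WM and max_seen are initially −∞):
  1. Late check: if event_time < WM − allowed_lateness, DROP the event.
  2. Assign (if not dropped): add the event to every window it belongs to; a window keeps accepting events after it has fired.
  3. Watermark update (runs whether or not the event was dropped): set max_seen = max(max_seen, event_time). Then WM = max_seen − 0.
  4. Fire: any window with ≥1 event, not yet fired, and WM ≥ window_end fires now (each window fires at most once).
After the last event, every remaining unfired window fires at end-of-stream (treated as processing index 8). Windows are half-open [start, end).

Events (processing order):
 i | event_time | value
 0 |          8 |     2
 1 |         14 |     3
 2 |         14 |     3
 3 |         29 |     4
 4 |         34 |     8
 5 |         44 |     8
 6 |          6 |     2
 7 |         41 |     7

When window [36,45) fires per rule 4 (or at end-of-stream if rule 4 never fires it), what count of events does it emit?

i=0 t=8 v=2: → [0,9); WM=8
i=1 t=14 v=3: → [9,18); WM=14; [0,9) fires=1
i=2 t=14 v=3: → [9,18); WM=14
i=3 t=29 v=4: → [27,36); WM=29; [9,18) fires=2
i=4 t=34 v=8: → [27,36); WM=34
i=5 t=44 v=8: → [36,45); WM=44; [27,36) fires=2
i=6 t=6 v=2: DROP (t<44-0); WM=44
i=7 t=41 v=7: DROP (t<44-0); WM=44

1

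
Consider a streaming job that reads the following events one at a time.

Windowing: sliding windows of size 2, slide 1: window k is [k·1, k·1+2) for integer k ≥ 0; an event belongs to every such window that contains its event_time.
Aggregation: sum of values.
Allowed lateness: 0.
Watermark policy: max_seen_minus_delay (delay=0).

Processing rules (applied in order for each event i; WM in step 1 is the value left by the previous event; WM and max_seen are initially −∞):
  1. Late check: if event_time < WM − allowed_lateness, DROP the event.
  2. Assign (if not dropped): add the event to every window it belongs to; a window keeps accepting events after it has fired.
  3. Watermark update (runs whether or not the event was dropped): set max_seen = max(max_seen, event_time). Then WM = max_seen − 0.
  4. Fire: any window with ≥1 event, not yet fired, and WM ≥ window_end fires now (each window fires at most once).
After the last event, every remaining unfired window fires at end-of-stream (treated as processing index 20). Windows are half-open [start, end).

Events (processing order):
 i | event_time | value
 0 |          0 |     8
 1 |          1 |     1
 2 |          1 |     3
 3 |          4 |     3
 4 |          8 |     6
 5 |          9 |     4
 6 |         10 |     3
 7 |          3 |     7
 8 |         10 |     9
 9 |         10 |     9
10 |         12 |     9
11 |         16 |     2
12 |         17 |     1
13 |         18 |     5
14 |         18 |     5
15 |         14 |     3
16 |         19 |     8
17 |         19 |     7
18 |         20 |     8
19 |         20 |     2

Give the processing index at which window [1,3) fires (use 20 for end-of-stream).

3

i=0 t=0 v=8: → [0,2); WM=0
i=1 t=1 v=1: → [1,3),[0,2); WM=1
i=2 t=1 v=3: → [1,3),[0,2); WM=1
i=3 t=4 v=3: → [4,6),[3,5); WM=4; [0,2) fires=12 [1,3) fires=4
i=4 t=8 v=6: → [8,10),[7,9); WM=8; [3,5) fires=3 [4,6) fires=3
i=5 t=9 v=4: → [9,11),[8,10); WM=9; [7,9) fires=6
i=6 t=10 v=3: → [10,12),[9,11); WM=10; [8,10) fires=10
i=7 t=3 v=7: DROP (t<10-0); WM=10
i=8 t=10 v=9: → [10,12),[9,11); WM=10
i=9 t=10 v=9: → [10,12),[9,11); WM=10
i=10 t=12 v=9: → [12,14),[11,13); WM=12; [9,11) fires=25 [10,12) fires=21
i=11 t=16 v=2: → [16,18),[15,17); WM=16; [11,13) fires=9 [12,14) fires=9
i=12 t=17 v=1: → [17,19),[16,18); WM=17; [15,17) fires=2
i=13 t=18 v=5: → [18,20),[17,19); WM=18; [16,18) fires=3
i=14 t=18 v=5: → [18,20),[17,19); WM=18
i=15 t=14 v=3: DROP (t<18-0); WM=18
i=16 t=19 v=8: → [19,21),[18,20); WM=19; [17,19) fires=11
i=17 t=19 v=7: → [19,21),[18,20); WM=19
i=18 t=20 v=8: → [20,22),[19,21); WM=20; [18,20) fires=25
i=19 t=20 v=2: → [20,22),[19,21); WM=20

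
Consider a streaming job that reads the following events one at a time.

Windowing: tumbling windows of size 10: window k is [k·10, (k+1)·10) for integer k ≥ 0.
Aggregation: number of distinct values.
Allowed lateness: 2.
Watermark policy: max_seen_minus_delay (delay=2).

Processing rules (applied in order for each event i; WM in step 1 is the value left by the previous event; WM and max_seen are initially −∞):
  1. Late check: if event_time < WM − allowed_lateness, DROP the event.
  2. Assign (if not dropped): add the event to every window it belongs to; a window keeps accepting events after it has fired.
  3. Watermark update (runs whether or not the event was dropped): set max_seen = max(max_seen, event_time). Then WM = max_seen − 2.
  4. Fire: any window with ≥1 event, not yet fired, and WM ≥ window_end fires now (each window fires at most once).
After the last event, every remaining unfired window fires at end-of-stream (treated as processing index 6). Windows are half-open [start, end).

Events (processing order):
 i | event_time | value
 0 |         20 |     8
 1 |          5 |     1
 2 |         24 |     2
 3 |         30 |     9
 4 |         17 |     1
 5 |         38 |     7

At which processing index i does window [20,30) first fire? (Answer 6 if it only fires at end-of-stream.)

i=0 t=20 v=8: → [20,30); WM=18
i=1 t=5 v=1: DROP (t<18-2); WM=18
i=2 t=24 v=2: → [20,30); WM=22
i=3 t=30 v=9: → [30,40); WM=28
i=4 t=17 v=1: DROP (t<28-2); WM=28
i=5 t=38 v=7: → [30,40); WM=36; [20,30) fires=2

5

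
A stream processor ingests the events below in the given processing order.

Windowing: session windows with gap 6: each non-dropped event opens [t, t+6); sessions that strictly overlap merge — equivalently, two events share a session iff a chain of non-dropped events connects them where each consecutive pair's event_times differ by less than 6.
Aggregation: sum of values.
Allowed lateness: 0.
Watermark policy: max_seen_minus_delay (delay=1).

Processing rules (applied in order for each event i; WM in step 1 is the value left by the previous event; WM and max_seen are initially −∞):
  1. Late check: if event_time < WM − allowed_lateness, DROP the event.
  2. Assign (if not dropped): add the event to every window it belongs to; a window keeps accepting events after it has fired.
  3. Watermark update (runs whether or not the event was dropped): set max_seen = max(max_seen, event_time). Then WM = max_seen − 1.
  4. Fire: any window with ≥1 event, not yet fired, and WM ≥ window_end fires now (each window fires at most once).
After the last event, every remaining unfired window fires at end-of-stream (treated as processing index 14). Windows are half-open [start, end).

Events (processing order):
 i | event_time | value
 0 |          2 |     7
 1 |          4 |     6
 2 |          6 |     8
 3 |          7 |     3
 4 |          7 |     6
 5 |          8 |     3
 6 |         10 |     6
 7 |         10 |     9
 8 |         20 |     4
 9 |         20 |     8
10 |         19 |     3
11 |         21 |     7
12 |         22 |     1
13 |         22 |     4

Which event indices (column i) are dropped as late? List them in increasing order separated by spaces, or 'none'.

none

i=0 t=2 v=7: → [2,8); WM=1
i=1 t=4 v=6: → [2,10); WM=3
i=2 t=6 v=8: → [2,12); WM=5
i=3 t=7 v=3: → [2,13); WM=6
i=4 t=7 v=6: → [2,13); WM=6
i=5 t=8 v=3: → [2,14); WM=7
i=6 t=10 v=6: → [2,16); WM=9
i=7 t=10 v=9: → [2,16); WM=9
i=8 t=20 v=4: → [20,26); WM=19
i=9 t=20 v=8: → [20,26); WM=19
i=10 t=19 v=3: → [19,26); WM=19
i=11 t=21 v=7: → [19,27); WM=20
i=12 t=22 v=1: → [19,28); WM=21
i=13 t=22 v=4: → [19,28); WM=21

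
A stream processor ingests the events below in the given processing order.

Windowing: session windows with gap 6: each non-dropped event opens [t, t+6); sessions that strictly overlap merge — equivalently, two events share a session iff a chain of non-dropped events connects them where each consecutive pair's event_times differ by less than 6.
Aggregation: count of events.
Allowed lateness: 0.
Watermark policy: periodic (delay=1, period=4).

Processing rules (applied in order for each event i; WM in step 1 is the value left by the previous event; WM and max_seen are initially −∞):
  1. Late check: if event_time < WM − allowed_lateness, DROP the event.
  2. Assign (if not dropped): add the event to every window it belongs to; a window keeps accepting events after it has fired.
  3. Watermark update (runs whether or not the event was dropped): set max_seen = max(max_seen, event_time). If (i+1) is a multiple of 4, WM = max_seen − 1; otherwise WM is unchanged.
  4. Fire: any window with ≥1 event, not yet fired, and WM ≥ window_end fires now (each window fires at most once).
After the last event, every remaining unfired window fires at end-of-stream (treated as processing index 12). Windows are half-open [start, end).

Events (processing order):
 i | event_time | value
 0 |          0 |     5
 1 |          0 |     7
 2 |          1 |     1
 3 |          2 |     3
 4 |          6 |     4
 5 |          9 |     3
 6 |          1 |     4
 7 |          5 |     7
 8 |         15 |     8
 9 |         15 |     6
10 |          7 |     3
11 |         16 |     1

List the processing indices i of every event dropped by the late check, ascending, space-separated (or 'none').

i=0 t=0 v=5: → [0,6); WM=−∞
i=1 t=0 v=7: → [0,6); WM=−∞
i=2 t=1 v=1: → [0,7); WM=−∞
i=3 t=2 v=3: → [0,8); WM=1
i=4 t=6 v=4: → [0,12); WM=1
i=5 t=9 v=3: → [0,15); WM=1
i=6 t=1 v=4: → [0,15); WM=1
i=7 t=5 v=7: → [0,15); WM=8
i=8 t=15 v=8: → [15,21); WM=8
i=9 t=15 v=6: → [15,21); WM=8
i=10 t=7 v=3: DROP (t<8-0); WM=8
i=11 t=16 v=1: → [15,22); WM=15

10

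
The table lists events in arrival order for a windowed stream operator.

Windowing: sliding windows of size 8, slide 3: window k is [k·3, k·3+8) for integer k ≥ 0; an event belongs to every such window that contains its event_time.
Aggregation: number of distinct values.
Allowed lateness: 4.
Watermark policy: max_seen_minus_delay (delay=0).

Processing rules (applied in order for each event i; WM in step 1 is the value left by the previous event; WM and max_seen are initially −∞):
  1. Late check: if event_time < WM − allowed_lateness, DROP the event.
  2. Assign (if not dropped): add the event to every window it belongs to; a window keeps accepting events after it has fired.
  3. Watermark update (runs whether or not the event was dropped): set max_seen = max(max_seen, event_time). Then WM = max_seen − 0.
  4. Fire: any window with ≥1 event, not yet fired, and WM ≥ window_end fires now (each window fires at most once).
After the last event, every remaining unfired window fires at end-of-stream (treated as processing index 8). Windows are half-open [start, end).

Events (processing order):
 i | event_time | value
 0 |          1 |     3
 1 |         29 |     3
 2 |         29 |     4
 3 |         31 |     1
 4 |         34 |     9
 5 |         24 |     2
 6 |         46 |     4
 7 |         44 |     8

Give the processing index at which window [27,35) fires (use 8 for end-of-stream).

i=0 t=1 v=3: → [0,8); WM=1
i=1 t=29 v=3: → [27,35),[24,32); WM=29; [0,8) fires=1
i=2 t=29 v=4: → [27,35),[24,32); WM=29
i=3 t=31 v=1: → [30,38),[27,35),[24,32); WM=31
i=4 t=34 v=9: → [33,41),[30,38),[27,35); WM=34; [24,32) fires=3
i=5 t=24 v=2: DROP (t<34-4); WM=34
i=6 t=46 v=4: → [45,53),[42,50),[39,47); WM=46; [27,35) fires=4 [30,38) fires=2 [33,41) fires=1
i=7 t=44 v=8: → [42,50),[39,47); WM=46

6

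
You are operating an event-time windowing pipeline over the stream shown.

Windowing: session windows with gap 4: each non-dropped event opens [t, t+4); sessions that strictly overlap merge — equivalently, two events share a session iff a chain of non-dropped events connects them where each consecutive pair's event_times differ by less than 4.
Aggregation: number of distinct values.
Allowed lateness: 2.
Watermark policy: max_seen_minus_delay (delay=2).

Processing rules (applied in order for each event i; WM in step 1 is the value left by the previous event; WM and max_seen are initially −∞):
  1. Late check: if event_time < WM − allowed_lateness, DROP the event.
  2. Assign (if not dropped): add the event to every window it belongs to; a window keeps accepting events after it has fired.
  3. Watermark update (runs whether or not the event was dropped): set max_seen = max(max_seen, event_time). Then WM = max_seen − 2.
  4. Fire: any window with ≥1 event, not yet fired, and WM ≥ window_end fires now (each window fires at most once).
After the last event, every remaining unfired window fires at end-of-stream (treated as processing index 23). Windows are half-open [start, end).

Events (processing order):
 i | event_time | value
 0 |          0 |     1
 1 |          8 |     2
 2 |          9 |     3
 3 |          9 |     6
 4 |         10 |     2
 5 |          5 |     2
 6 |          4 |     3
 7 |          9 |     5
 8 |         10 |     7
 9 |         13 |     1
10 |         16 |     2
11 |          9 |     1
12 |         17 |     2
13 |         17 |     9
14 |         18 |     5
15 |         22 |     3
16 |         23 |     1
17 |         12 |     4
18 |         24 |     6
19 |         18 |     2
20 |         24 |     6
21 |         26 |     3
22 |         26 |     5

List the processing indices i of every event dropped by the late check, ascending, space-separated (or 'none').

5 6 11 17 19

i=0 t=0 v=1: → [0,4); WM=-2
i=1 t=8 v=2: → [8,12); WM=6
i=2 t=9 v=3: → [8,13); WM=7
i=3 t=9 v=6: → [8,13); WM=7
i=4 t=10 v=2: → [8,14); WM=8
i=5 t=5 v=2: DROP (t<8-2); WM=8
i=6 t=4 v=3: DROP (t<8-2); WM=8
i=7 t=9 v=5: → [8,14); WM=8
i=8 t=10 v=7: → [8,14); WM=8
i=9 t=13 v=1: → [8,17); WM=11
i=10 t=16 v=2: → [8,20); WM=14
i=11 t=9 v=1: DROP (t<14-2); WM=14
i=12 t=17 v=2: → [8,21); WM=15
i=13 t=17 v=9: → [8,21); WM=15
i=14 t=18 v=5: → [8,22); WM=16
i=15 t=22 v=3: → [22,26); WM=20
i=16 t=23 v=1: → [22,27); WM=21
i=17 t=12 v=4: DROP (t<21-2); WM=21
i=18 t=24 v=6: → [22,28); WM=22
i=19 t=18 v=2: DROP (t<22-2); WM=22
i=20 t=24 v=6: → [22,28); WM=22
i=21 t=26 v=3: → [22,30); WM=24
i=22 t=26 v=5: → [22,30); WM=24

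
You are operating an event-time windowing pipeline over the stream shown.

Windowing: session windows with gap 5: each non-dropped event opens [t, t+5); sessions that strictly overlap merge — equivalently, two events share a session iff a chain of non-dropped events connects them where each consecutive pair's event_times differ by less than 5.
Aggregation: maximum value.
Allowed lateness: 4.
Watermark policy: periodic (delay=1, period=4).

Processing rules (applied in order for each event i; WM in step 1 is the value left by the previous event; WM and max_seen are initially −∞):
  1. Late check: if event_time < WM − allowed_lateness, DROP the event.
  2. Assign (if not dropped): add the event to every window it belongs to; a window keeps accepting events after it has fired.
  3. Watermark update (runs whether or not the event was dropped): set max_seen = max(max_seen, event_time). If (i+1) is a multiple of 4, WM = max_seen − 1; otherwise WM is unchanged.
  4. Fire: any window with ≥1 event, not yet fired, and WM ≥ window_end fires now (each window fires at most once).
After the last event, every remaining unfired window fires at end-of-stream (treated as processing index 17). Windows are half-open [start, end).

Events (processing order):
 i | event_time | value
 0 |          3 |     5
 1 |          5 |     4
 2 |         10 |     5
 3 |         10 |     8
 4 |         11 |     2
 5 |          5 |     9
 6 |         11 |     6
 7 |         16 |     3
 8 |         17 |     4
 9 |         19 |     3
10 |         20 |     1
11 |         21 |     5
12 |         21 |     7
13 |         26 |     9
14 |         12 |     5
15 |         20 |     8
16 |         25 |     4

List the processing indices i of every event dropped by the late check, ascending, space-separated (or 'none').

14

i=0 t=3 v=5: → [3,8); WM=−∞
i=1 t=5 v=4: → [3,10); WM=−∞
i=2 t=10 v=5: → [10,15); WM=−∞
i=3 t=10 v=8: → [10,15); WM=9
i=4 t=11 v=2: → [10,16); WM=9
i=5 t=5 v=9: → [3,10); WM=9
i=6 t=11 v=6: → [10,16); WM=9
i=7 t=16 v=3: → [16,21); WM=15
i=8 t=17 v=4: → [16,22); WM=15
i=9 t=19 v=3: → [16,24); WM=15
i=10 t=20 v=1: → [16,25); WM=15
i=11 t=21 v=5: → [16,26); WM=20
i=12 t=21 v=7: → [16,26); WM=20
i=13 t=26 v=9: → [26,31); WM=20
i=14 t=12 v=5: DROP (t<20-4); WM=20
i=15 t=20 v=8: → [16,26); WM=25
i=16 t=25 v=4: → [16,31); WM=25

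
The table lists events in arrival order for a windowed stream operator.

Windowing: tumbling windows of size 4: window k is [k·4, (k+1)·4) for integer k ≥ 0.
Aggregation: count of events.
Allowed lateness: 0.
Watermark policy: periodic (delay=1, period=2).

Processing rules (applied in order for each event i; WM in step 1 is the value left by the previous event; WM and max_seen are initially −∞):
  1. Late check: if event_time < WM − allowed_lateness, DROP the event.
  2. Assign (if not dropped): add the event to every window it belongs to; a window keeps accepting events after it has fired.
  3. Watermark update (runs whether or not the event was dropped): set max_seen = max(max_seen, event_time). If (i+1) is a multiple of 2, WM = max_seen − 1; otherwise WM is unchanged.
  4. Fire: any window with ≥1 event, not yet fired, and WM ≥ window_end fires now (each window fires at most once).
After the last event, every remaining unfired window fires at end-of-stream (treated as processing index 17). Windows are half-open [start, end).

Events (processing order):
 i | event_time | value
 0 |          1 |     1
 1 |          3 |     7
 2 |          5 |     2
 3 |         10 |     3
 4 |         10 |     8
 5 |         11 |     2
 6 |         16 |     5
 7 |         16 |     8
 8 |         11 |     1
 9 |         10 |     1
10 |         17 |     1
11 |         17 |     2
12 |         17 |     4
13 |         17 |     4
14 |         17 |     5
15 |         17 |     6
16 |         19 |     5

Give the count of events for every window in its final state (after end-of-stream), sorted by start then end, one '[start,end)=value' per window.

[0,4)=2 [4,8)=1 [8,12)=3 [16,20)=9

i=0 t=1 v=1: → [0,4); WM=−∞
i=1 t=3 v=7: → [0,4); WM=2
i=2 t=5 v=2: → [4,8); WM=2
i=3 t=10 v=3: → [8,12); WM=9; [0,4) fires=2 [4,8) fires=1
i=4 t=10 v=8: → [8,12); WM=9
i=5 t=11 v=2: → [8,12); WM=10
i=6 t=16 v=5: → [16,20); WM=10
i=7 t=16 v=8: → [16,20); WM=15; [8,12) fires=3
i=8 t=11 v=1: DROP (t<15-0); WM=15
i=9 t=10 v=1: DROP (t<15-0); WM=15
i=10 t=17 v=1: → [16,20); WM=15
i=11 t=17 v=2: → [16,20); WM=16
i=12 t=17 v=4: → [16,20); WM=16
i=13 t=17 v=4: → [16,20); WM=16
i=14 t=17 v=5: → [16,20); WM=16
i=15 t=17 v=6: → [16,20); WM=16
i=16 t=19 v=5: → [16,20); WM=16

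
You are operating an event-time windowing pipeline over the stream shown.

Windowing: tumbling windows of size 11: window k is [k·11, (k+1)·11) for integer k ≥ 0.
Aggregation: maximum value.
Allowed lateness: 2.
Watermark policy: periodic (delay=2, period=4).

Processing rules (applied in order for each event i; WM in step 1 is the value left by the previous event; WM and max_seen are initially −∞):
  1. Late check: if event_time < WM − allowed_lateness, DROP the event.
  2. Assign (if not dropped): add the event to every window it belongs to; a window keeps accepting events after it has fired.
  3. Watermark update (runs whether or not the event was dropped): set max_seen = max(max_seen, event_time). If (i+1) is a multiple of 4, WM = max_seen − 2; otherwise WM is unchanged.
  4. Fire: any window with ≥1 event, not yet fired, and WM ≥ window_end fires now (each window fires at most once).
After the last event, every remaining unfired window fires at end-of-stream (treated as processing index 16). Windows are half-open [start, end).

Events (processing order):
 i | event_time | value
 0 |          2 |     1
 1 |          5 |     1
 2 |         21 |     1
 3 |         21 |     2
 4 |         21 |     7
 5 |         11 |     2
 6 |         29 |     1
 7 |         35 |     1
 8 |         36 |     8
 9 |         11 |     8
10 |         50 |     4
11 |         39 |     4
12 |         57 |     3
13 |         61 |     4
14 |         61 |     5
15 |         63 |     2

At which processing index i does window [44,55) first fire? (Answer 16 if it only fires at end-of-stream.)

i=0 t=2 v=1: → [0,11); WM=−∞
i=1 t=5 v=1: → [0,11); WM=−∞
i=2 t=21 v=1: → [11,22); WM=−∞
i=3 t=21 v=2: → [11,22); WM=19; [0,11) fires=1
i=4 t=21 v=7: → [11,22); WM=19
i=5 t=11 v=2: DROP (t<19-2); WM=19
i=6 t=29 v=1: → [22,33); WM=19
i=7 t=35 v=1: → [33,44); WM=33; [11,22) fires=7 [22,33) fires=1
i=8 t=36 v=8: → [33,44); WM=33
i=9 t=11 v=8: DROP (t<33-2); WM=33
i=10 t=50 v=4: → [44,55); WM=33
i=11 t=39 v=4: → [33,44); WM=48; [33,44) fires=8
i=12 t=57 v=3: → [55,66); WM=48
i=13 t=61 v=4: → [55,66); WM=48
i=14 t=61 v=5: → [55,66); WM=48
i=15 t=63 v=2: → [55,66); WM=61; [44,55) fires=4

15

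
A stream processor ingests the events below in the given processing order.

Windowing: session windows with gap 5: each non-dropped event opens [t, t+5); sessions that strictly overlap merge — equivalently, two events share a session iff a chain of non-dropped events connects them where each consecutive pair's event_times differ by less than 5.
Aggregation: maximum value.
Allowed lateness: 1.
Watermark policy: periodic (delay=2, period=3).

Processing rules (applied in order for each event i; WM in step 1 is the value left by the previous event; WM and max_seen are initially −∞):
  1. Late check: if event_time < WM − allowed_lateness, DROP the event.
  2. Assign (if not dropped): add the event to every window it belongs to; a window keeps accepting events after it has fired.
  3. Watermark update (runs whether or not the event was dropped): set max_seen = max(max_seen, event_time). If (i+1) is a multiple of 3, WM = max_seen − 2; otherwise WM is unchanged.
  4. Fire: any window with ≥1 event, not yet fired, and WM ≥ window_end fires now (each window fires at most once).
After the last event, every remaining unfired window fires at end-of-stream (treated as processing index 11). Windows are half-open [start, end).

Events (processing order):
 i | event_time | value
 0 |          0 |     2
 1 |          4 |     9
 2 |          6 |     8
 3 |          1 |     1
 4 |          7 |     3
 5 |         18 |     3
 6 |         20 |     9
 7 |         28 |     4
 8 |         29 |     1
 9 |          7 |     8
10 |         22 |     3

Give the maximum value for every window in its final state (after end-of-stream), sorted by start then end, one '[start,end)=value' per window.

i=0 t=0 v=2: → [0,5); WM=−∞
i=1 t=4 v=9: → [0,9); WM=−∞
i=2 t=6 v=8: → [0,11); WM=4
i=3 t=1 v=1: DROP (t<4-1); WM=4
i=4 t=7 v=3: → [0,12); WM=4
i=5 t=18 v=3: → [18,23); WM=16
i=6 t=20 v=9: → [18,25); WM=16
i=7 t=28 v=4: → [28,33); WM=16
i=8 t=29 v=1: → [28,34); WM=27
i=9 t=7 v=8: DROP (t<27-1); WM=27
i=10 t=22 v=3: DROP (t<27-1); WM=27

[0,12)=9 [18,25)=9 [28,34)=4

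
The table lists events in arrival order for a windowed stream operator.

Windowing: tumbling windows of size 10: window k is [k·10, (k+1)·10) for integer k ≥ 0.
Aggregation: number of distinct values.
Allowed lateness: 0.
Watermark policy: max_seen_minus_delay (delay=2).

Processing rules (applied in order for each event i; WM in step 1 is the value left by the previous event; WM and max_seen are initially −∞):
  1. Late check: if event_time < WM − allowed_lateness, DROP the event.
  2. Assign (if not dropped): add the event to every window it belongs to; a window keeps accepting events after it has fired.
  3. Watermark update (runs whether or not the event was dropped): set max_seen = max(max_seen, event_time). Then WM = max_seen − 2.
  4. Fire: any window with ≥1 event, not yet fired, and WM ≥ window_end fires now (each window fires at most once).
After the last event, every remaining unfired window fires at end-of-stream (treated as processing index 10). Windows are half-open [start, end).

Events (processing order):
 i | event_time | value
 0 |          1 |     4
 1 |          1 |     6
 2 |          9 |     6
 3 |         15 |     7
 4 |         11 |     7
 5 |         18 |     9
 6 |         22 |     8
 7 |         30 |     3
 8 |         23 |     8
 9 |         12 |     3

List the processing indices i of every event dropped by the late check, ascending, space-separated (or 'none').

i=0 t=1 v=4: → [0,10); WM=-1
i=1 t=1 v=6: → [0,10); WM=-1
i=2 t=9 v=6: → [0,10); WM=7
i=3 t=15 v=7: → [10,20); WM=13; [0,10) fires=2
i=4 t=11 v=7: DROP (t<13-0); WM=13
i=5 t=18 v=9: → [10,20); WM=16
i=6 t=22 v=8: → [20,30); WM=20; [10,20) fires=2
i=7 t=30 v=3: → [30,40); WM=28
i=8 t=23 v=8: DROP (t<28-0); WM=28
i=9 t=12 v=3: DROP (t<28-0); WM=28

4 8 9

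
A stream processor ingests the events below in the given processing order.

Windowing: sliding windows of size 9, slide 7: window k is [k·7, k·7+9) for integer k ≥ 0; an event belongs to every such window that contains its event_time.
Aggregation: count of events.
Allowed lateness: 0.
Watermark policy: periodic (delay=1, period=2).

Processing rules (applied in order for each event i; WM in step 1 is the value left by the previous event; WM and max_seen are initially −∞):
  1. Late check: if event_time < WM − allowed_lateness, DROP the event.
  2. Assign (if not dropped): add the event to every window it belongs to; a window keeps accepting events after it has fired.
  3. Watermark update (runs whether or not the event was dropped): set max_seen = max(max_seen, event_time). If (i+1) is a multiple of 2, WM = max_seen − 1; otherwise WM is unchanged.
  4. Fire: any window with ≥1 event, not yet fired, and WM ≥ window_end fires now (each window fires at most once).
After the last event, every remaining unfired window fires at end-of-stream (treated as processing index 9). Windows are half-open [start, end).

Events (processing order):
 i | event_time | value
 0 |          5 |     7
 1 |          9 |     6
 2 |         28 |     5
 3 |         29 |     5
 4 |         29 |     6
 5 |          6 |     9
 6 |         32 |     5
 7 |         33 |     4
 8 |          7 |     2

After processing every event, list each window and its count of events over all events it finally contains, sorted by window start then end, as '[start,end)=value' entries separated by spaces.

i=0 t=5 v=7: → [0,9); WM=−∞
i=1 t=9 v=6: → [7,16); WM=8
i=2 t=28 v=5: → [28,37),[21,30); WM=8
i=3 t=29 v=5: → [28,37),[21,30); WM=28; [0,9) fires=1 [7,16) fires=1
i=4 t=29 v=6: → [28,37),[21,30); WM=28
i=5 t=6 v=9: DROP (t<28-0); WM=28
i=6 t=32 v=5: → [28,37); WM=28
i=7 t=33 v=4: → [28,37); WM=32; [21,30) fires=3
i=8 t=7 v=2: DROP (t<32-0); WM=32

[0,9)=1 [7,16)=1 [21,30)=3 [28,37)=5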